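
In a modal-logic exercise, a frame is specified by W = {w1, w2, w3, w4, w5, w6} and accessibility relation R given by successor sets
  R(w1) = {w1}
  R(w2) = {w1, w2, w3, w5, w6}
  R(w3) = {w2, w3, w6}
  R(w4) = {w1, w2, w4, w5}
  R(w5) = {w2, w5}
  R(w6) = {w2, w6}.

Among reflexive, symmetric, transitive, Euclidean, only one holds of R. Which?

reflexive

Reflexive: yes — every world is R-related to itself.
Symmetric: no — w2 R w1 but not w1 R w2.
Transitive: no — w3 R w2 and w2 R w1, but not w3 R w1.
Euclidean: no — w2 R w1 and w2 R w3, but not w1 R w3.
Only reflexive holds.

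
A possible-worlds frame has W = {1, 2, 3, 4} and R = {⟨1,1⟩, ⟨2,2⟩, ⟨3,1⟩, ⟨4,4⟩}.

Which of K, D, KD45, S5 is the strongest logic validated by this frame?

Serial (axiom D): yes — every world has a successor (e.g. 1 R 1).
Euclidean (axiom 5): yes — any two successors of a common world are R-related.
Transitive (axiom 4): yes — every two-step R-path is closed by a direct edge.
Reflexive (axiom T): no — 3 is not related to itself.
So F validates K, D, KD45; S5 would additionally require R to be reflexive. The strongest is KD45.

KD45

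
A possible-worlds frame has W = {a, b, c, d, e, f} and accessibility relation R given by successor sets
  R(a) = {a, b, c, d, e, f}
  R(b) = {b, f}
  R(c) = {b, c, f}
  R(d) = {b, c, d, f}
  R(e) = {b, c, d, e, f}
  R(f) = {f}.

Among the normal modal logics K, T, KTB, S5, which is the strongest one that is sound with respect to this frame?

T

Reflexive (axiom T): yes — every world is R-related to itself.
Symmetric (axiom B): no — a R b but not b R a.
Euclidean (axiom 5): no — a R b and a R c, but not b R c.
So F validates K, T; KTB would additionally require R to be symmetric. The strongest is T.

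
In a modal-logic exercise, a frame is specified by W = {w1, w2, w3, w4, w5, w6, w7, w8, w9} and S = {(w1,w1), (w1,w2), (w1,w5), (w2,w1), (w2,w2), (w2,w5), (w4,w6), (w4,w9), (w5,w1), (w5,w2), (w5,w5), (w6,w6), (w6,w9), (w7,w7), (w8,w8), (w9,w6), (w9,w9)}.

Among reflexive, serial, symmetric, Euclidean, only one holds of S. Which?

Euclidean

Reflexive: no — w3 is not related to itself.
Serial: no — w3 has no S-successor.
Symmetric: no — w4 S w6 but not w6 S w4.
Euclidean: yes — any two successors of a common world are S-related.
Only Euclidean holds.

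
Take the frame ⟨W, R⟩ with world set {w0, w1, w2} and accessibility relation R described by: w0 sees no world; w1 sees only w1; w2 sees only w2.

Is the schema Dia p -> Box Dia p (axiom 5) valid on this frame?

The schema 5 characterises exactly the Euclidean frames.
Euclidean: yes — any two successors of a common world are R-related.

Yes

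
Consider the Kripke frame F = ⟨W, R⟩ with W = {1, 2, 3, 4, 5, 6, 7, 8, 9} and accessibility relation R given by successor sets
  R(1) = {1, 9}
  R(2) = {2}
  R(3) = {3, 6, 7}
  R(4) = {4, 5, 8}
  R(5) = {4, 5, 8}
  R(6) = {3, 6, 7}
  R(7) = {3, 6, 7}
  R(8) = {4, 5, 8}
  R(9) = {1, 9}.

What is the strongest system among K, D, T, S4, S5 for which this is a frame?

Serial (axiom D): yes — every world has a successor (e.g. 1 R 1).
Reflexive (axiom T): yes — every world is R-related to itself.
Transitive (axiom 4): yes — every two-step R-path is closed by a direct edge.
Euclidean (axiom 5): yes — any two successors of a common world are R-related.
So F validates K, D, T, S4, S5. The strongest is S5.

S5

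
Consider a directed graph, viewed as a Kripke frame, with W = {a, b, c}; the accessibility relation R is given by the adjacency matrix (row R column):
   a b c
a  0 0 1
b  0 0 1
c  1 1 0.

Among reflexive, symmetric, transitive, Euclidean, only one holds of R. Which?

symmetric

Reflexive: no — a is not related to itself.
Symmetric: yes — every pair in R has its reverse in R.
Transitive: no — a R c and c R b, but not a R b.
Euclidean: no — c R a and c R b, but not a R b.
Only symmetric holds.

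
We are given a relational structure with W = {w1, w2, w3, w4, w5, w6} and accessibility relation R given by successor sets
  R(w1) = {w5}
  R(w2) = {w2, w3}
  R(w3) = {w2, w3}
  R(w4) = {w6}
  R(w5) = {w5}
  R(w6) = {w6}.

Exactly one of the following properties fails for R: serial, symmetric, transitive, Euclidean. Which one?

Serial: yes — every world has a successor (e.g. w1 R w5).
Symmetric: no — w1 R w5 but not w5 R w1.
Transitive: yes — every two-step R-path is closed by a direct edge.
Euclidean: yes — any two successors of a common world are R-related.
Only symmetric fails.

symmetric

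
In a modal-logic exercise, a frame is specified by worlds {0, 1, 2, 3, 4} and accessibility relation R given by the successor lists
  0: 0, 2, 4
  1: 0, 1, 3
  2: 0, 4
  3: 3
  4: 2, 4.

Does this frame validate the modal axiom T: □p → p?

No

By correspondence theory, T is valid on a frame iff R is reflexive.
Reflexive: no — 2 is not related to itself.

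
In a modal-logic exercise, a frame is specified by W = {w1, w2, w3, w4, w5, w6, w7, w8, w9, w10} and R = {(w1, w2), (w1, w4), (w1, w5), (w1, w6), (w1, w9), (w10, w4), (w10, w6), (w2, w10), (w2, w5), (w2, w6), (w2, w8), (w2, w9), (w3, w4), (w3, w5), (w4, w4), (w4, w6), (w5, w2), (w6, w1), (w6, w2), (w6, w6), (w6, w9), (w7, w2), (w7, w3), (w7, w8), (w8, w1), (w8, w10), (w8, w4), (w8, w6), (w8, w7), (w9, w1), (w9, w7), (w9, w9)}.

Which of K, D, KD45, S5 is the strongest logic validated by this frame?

Serial (axiom D): yes — every world has a successor (e.g. w1 R w2).
Euclidean (axiom 5): no — w1 R w2 and w1 R w4, but not w2 R w4.
Transitive (axiom 4): no — w1 R w2 and w2 R w10, but not w1 R w10.
Reflexive (axiom T): no — w1 is not related to itself.
So F validates K, D; KD45 would additionally require R to be Euclidean and transitive. The strongest is D.

D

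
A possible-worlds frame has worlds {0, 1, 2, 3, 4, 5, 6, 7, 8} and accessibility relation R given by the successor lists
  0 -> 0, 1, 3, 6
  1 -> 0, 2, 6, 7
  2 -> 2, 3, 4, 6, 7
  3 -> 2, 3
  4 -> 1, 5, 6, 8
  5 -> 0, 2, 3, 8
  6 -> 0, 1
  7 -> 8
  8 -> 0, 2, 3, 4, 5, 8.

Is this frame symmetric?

No

Symmetric: no — 0 R 3 but not 3 R 0.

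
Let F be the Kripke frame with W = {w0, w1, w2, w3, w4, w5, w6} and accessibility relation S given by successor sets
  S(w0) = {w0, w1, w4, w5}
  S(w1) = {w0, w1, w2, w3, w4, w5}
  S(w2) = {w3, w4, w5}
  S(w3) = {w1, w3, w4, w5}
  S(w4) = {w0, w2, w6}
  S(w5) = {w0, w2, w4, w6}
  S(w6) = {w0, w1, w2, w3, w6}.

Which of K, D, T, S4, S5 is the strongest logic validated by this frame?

D

Serial (axiom D): yes — every world has a successor (e.g. w0 S w0).
Reflexive (axiom T): no — w2 is not related to itself.
Transitive (axiom 4): no — w0 S w1 and w1 S w2, but not w0 S w2.
Euclidean (axiom 5): no — w0 S w4 and w0 S w1, but not w4 S w1.
So F validates K, D; T would additionally require S to be reflexive. The strongest is D.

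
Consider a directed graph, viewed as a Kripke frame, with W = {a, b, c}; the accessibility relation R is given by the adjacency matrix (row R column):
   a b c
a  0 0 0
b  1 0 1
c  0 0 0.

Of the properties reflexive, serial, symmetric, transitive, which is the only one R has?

Reflexive: no — a is not related to itself.
Serial: no — a has no R-successor.
Symmetric: no — b R a but not a R b.
Transitive: yes — every two-step R-path is closed by a direct edge.
Only transitive holds.

transitive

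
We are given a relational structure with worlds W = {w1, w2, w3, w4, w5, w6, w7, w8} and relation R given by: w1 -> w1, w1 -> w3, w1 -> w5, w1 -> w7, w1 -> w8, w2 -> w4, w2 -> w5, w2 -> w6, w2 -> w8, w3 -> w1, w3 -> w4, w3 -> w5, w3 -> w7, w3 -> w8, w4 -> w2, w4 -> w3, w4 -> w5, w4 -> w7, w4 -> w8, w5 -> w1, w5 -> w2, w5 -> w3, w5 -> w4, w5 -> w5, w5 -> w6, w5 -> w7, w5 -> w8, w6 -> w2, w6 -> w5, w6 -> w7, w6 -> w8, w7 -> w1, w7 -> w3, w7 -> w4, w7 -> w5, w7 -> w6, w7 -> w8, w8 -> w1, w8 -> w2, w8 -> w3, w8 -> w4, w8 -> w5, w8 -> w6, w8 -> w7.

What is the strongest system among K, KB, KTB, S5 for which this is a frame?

Symmetric (axiom B): yes — every pair in R has its reverse in R.
Reflexive (axiom T): no — w2 is not related to itself.
Euclidean (axiom 5): no — w2 R w4 and w2 R w6, but not w4 R w6.
So F validates K, KB; KTB would additionally require R to be reflexive. The strongest is KB.

KB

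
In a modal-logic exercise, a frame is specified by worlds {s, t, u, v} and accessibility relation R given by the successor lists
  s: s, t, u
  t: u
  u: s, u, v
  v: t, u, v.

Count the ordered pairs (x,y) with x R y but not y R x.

3

Enumerating: (s,t), (t,u), (v,t).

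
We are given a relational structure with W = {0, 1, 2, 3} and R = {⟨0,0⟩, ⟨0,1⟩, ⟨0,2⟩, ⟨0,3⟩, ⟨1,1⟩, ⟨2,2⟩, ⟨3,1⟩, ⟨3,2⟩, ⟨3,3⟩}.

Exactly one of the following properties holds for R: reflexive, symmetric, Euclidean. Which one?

reflexive

Reflexive: yes — every world is R-related to itself.
Symmetric: no — 0 R 1 but not 1 R 0.
Euclidean: no — 0 R 1 and 0 R 2, but not 1 R 2.
Only reflexive holds.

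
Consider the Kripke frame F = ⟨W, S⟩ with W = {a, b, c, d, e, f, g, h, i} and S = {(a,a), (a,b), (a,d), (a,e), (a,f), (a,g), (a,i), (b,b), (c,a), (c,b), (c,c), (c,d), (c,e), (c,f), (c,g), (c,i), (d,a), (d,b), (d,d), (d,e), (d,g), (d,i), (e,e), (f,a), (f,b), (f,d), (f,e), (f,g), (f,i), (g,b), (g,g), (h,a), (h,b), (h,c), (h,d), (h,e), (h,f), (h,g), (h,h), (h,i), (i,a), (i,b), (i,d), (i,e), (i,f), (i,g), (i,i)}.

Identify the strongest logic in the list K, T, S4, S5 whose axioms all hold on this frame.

K

Reflexive (axiom T): no — f is not related to itself.
Transitive (axiom 4): no — d S a and a S f, but not d S f.
Euclidean (axiom 5): no — a S b and a S d, but not b S d.
So F validates K; T would additionally require S to be reflexive. The strongest is K.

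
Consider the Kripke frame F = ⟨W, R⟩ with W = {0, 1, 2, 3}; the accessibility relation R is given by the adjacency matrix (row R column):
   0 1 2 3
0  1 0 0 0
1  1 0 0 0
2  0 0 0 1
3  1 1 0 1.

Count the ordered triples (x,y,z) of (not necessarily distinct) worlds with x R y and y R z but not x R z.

Enumerating: (2,3,0), (2,3,1).

2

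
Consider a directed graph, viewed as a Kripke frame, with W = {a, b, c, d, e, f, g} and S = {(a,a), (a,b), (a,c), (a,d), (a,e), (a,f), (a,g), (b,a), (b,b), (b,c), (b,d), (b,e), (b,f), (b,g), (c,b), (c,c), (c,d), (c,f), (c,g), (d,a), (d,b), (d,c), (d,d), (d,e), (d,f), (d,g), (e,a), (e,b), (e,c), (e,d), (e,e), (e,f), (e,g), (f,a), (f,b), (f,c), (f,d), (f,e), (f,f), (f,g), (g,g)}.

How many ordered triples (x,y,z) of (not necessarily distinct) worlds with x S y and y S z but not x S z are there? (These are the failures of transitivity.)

6

Enumerating: (c,b,a), (c,b,e), (c,d,a), (c,d,e), (c,f,a), (c,f,e).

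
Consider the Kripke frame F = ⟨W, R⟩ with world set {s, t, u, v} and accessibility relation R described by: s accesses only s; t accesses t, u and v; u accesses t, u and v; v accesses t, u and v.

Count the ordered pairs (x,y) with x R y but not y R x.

0

R is symmetric; there are no such tuples.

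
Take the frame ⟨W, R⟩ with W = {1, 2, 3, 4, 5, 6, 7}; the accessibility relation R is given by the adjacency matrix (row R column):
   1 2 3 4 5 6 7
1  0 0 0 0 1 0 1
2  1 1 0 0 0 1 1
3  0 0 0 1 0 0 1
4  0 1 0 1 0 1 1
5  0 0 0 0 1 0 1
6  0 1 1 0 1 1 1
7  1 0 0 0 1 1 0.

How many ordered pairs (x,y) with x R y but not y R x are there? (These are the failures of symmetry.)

Enumerating: (1,5), (2,1), (2,7), (3,4), (3,7), (4,2), (4,6), (4,7), (6,3), (6,5).

10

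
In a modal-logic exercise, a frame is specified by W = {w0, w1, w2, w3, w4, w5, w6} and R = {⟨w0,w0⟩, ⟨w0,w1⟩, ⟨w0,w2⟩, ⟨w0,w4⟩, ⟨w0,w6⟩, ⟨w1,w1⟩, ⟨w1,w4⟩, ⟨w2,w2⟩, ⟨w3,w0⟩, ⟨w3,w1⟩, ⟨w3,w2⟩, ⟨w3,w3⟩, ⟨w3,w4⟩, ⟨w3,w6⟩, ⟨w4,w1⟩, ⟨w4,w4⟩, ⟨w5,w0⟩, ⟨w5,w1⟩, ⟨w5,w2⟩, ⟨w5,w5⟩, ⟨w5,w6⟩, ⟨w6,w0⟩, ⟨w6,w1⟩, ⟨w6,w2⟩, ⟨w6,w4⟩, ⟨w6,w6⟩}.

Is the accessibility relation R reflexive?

Yes

Reflexive: yes — every world is R-related to itself.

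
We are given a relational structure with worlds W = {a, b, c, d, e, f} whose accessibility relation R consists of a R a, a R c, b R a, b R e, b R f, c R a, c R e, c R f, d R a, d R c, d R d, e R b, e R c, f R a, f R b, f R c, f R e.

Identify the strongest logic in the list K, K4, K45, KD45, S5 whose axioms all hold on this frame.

K

Transitive (axiom 4): no — a R c and c R e, but not a R e.
Euclidean (axiom 5): no — b R a and b R e, but not a R e.
Serial (axiom D): yes — every world has a successor (e.g. a R a).
Reflexive (axiom T): no — b is not related to itself.
So F validates K; K4 would additionally require R to be transitive. The strongest is K.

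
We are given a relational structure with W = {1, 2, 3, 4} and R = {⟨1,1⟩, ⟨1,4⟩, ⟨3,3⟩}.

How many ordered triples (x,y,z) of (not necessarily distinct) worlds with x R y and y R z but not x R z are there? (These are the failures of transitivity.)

R is transitive; there are no such tuples.

0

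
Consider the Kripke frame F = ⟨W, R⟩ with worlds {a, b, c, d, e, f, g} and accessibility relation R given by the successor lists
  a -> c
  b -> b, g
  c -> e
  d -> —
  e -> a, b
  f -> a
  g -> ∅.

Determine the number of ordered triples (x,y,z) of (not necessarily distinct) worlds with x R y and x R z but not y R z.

Enumerating: (a,c,c), (b,g,b), (b,g,g), (c,e,e), (e,a,a), (e,a,b), (e,b,a), (f,a,a).

8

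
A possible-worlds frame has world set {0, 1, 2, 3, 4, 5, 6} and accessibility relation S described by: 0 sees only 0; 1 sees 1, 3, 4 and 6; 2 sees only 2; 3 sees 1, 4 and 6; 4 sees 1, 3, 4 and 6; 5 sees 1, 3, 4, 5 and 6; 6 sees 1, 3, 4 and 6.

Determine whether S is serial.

Serial: yes — every world has a successor (e.g. 0 S 0).

Yes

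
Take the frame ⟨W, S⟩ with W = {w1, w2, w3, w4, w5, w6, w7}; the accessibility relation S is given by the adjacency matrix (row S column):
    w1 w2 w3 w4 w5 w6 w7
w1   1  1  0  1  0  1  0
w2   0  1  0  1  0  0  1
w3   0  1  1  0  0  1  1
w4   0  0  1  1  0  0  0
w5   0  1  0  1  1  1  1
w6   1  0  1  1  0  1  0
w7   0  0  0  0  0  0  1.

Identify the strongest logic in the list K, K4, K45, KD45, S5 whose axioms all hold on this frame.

K

Transitive (axiom 4): no — w1 S w2 and w2 S w7, but not w1 S w7.
Euclidean (axiom 5): no — w1 S w2 and w1 S w6, but not w2 S w6.
Serial (axiom D): yes — every world has a successor (e.g. w1 S w1).
Reflexive (axiom T): yes — every world is S-related to itself.
So F validates K; K4 would additionally require S to be transitive. The strongest is K.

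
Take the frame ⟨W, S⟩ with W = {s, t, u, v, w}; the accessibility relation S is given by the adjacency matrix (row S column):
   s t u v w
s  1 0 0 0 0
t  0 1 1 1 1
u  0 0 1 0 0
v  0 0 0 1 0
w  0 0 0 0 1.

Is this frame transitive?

Transitive: yes — every two-step S-path is closed by a direct edge.

Yes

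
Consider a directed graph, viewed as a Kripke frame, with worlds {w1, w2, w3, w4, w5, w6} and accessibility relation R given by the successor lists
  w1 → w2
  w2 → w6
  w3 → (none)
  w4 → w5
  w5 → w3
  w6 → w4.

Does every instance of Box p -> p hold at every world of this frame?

Axiom T corresponds to the accessibility relation being reflexive.
Reflexive: no — w1 is not related to itself.

No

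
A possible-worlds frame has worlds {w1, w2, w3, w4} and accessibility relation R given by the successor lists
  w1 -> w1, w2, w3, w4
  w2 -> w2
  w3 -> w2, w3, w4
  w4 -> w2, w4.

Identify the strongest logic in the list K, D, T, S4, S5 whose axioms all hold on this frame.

Serial (axiom D): yes — every world has a successor (e.g. w1 R w1).
Reflexive (axiom T): yes — every world is R-related to itself.
Transitive (axiom 4): yes — every two-step R-path is closed by a direct edge.
Euclidean (axiom 5): no — w1 R w2 and w1 R w3, but not w2 R w3.
So F validates K, D, T, S4; S5 would additionally require R to be Euclidean. The strongest is S4.

S4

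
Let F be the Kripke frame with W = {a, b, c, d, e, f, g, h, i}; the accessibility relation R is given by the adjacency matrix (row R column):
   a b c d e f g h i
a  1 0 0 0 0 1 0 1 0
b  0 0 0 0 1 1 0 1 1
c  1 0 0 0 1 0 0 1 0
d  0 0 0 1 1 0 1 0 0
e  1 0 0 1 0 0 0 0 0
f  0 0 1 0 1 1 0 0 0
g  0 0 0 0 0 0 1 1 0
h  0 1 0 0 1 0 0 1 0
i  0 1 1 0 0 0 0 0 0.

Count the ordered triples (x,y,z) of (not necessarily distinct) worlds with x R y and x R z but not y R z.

40

Enumerating: (a,f,a), (a,f,h), (a,h,a), (a,h,f), (b,e,e), (b,e,f), (b,e,h), (b,e,i), (b,f,h), (b,f,i), (b,h,f), (b,h,i), … and 28 more.
Total: 40.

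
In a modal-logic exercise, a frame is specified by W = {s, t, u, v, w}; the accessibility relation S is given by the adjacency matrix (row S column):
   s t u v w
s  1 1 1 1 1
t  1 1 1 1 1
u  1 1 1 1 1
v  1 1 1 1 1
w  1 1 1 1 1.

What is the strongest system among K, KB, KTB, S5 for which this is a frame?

S5

Symmetric (axiom B): yes — every pair in S has its reverse in S.
Reflexive (axiom T): yes — every world is S-related to itself.
Euclidean (axiom 5): yes — any two successors of a common world are S-related.
So F validates K, KB, KTB, S5. The strongest is S5.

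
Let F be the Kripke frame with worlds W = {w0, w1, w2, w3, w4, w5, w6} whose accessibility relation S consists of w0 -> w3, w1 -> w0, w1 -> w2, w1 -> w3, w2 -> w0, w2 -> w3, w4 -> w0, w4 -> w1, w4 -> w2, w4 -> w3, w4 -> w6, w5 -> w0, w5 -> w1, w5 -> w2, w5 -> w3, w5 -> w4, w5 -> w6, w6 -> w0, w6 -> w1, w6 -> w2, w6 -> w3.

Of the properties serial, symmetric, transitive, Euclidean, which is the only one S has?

transitive

Serial: no — w3 has no S-successor.
Symmetric: no — w0 S w3 but not w3 S w0.
Transitive: yes — every two-step S-path is closed by a direct edge.
Euclidean: no — w1 S w0 and w1 S w2, but not w0 S w2.
Only transitive holds.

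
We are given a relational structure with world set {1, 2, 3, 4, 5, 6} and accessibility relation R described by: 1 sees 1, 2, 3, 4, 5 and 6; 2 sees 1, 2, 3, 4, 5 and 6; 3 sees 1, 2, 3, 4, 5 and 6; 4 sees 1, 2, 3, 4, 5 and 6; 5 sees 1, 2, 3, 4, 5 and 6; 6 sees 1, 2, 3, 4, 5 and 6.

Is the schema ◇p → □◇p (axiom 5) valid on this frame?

Yes

By correspondence theory, 5 is valid on a frame iff R is Euclidean.
Euclidean: yes — any two successors of a common world are R-related.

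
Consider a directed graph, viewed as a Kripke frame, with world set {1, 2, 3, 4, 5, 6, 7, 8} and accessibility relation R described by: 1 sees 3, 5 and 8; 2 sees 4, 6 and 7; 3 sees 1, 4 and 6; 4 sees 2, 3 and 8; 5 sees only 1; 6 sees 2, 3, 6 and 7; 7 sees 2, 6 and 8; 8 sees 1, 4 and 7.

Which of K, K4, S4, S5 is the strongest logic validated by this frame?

K

Transitive (axiom 4): no — 1 R 3 and 3 R 4, but not 1 R 4.
Reflexive (axiom T): no — 1 is not related to itself.
Euclidean (axiom 5): no — 1 R 3 and 1 R 5, but not 3 R 5.
So F validates K; K4 would additionally require R to be transitive. The strongest is K.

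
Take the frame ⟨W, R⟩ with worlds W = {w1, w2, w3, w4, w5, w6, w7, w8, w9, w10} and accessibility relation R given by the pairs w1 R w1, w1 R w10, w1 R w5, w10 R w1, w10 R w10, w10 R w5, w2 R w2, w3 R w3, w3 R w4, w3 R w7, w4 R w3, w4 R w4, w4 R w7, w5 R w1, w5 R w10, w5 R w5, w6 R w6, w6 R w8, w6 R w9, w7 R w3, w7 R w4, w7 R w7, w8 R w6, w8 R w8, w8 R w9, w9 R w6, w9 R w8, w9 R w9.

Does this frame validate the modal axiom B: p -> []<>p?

By correspondence theory, B is valid on a frame iff R is symmetric.
Symmetric: yes — every pair in R has its reverse in R.

Yes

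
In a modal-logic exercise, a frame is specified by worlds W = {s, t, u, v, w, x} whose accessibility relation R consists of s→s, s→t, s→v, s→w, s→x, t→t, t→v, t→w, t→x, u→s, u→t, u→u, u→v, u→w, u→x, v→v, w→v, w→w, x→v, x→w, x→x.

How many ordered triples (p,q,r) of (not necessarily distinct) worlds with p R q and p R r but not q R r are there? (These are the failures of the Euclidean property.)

35

Enumerating: (s,t,s), (s,v,s), (s,v,t), (s,v,w), (s,v,x), (s,w,s), (s,w,t), (s,w,x), (s,x,s), (s,x,t), (t,v,t), (t,v,w), … and 23 more.
Total: 35.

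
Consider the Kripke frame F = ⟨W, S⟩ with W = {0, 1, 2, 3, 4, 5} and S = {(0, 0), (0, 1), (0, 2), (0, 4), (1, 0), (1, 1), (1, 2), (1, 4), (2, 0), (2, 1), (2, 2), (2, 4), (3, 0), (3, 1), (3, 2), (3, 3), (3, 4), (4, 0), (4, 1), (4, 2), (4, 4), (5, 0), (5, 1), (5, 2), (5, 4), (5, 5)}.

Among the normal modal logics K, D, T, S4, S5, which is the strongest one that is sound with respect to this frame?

S4

Serial (axiom D): yes — every world has a successor (e.g. 0 S 0).
Reflexive (axiom T): yes — every world is S-related to itself.
Transitive (axiom 4): yes — every two-step S-path is closed by a direct edge.
Euclidean (axiom 5): no — 3 S 0 and 3 S 3, but not 0 S 3.
So F validates K, D, T, S4; S5 would additionally require S to be Euclidean. The strongest is S4.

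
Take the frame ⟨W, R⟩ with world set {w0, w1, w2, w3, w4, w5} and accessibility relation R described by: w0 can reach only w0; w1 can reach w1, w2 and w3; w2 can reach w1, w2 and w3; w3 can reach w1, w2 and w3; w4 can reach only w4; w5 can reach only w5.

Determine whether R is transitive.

Transitive: yes — every two-step R-path is closed by a direct edge.

Yes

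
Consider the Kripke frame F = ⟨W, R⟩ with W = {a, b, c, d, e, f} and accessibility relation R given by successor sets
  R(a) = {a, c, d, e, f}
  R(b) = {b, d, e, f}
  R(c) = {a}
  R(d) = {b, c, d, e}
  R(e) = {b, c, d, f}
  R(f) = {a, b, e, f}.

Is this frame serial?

Yes

Serial: yes — every world has a successor (e.g. a R a).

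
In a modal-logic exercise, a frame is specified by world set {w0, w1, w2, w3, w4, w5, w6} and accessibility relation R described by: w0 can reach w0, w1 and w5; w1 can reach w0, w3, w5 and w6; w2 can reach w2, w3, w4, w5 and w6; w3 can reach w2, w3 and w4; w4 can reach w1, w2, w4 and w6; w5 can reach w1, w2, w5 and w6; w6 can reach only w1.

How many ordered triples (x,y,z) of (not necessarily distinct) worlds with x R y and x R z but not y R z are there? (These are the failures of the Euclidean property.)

39

Enumerating: (w0,w1,w1), (w0,w5,w0), (w1,w0,w3), (w1,w0,w6), (w1,w3,w0), (w1,w3,w5), (w1,w3,w6), (w1,w5,w0), (w1,w5,w3), (w1,w6,w0), (w1,w6,w3), (w1,w6,w5), … and 27 more.
Total: 39.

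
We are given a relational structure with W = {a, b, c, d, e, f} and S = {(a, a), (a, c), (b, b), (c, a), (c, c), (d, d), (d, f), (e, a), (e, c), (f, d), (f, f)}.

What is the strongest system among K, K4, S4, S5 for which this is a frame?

K4

Transitive (axiom 4): yes — every two-step S-path is closed by a direct edge.
Reflexive (axiom T): no — e is not related to itself.
Euclidean (axiom 5): yes — any two successors of a common world are S-related.
So F validates K, K4; S4 would additionally require S to be reflexive. The strongest is K4.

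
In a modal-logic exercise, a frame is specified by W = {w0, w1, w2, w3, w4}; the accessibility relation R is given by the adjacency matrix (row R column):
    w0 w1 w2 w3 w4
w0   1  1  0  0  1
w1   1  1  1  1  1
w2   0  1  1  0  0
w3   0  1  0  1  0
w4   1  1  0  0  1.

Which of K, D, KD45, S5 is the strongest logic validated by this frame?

D

Serial (axiom D): yes — every world has a successor (e.g. w0 R w0).
Euclidean (axiom 5): no — w1 R w0 and w1 R w2, but not w0 R w2.
Transitive (axiom 4): no — w0 R w1 and w1 R w2, but not w0 R w2.
Reflexive (axiom T): yes — every world is R-related to itself.
So F validates K, D; KD45 would additionally require R to be Euclidean and transitive. The strongest is D.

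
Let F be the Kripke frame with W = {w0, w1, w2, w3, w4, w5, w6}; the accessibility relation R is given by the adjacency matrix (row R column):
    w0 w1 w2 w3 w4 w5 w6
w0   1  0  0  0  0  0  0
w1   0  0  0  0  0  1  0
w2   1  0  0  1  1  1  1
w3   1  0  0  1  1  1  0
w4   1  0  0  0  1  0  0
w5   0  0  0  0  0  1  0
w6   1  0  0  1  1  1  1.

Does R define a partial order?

No

Reflexive: no — w1 is not related to itself.
Transitive: yes — every two-step R-path is closed by a direct edge.
Antisymmetric: yes — no distinct pair is related both ways.
So R is not a partial order.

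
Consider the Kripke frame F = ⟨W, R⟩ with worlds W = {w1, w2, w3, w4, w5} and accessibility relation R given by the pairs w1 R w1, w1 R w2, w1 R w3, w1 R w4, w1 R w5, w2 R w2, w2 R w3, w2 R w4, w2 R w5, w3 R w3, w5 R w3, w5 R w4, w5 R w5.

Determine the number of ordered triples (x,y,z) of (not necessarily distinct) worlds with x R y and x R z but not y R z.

25

Enumerating: (w1,w2,w1), (w1,w3,w1), (w1,w3,w2), (w1,w3,w4), (w1,w3,w5), (w1,w4,w1), (w1,w4,w2), (w1,w4,w3), (w1,w4,w4), (w1,w4,w5), (w1,w5,w1), (w1,w5,w2), … and 13 more.
Total: 25.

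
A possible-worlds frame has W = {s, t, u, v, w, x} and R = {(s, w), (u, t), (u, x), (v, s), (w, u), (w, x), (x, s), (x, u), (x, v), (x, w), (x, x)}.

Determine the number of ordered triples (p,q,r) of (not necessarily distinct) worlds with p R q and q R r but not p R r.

12

Enumerating: (s,w,u), (s,w,x), (u,x,s), (u,x,u), (u,x,v), (u,x,w), (v,s,w), (w,u,t), (w,x,s), (w,x,v), (w,x,w), (x,u,t).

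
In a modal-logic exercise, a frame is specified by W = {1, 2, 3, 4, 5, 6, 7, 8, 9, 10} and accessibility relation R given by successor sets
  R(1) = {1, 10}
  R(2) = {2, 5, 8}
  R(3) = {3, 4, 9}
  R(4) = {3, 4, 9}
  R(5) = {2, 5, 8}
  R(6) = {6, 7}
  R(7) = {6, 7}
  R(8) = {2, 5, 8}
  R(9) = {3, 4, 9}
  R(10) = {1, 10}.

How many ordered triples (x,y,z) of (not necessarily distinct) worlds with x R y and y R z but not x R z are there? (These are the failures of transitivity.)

R is transitive; there are no such tuples.

0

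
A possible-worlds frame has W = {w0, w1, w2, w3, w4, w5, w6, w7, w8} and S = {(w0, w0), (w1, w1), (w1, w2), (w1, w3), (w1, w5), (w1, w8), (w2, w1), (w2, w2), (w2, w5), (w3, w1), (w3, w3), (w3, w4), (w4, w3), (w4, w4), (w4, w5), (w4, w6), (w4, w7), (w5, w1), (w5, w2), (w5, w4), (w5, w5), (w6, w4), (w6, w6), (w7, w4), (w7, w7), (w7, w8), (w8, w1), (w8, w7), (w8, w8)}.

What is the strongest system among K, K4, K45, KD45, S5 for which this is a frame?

K

Transitive (axiom 4): no — w1 S w3 and w3 S w4, but not w1 S w4.
Euclidean (axiom 5): no — w1 S w2 and w1 S w3, but not w2 S w3.
Serial (axiom D): yes — every world has a successor (e.g. w0 S w0).
Reflexive (axiom T): yes — every world is S-related to itself.
So F validates K; K4 would additionally require S to be transitive. The strongest is K.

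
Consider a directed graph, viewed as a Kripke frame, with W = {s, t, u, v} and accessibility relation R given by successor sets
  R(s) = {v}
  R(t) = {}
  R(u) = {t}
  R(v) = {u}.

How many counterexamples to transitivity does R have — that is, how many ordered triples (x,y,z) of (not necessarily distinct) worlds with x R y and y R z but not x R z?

Enumerating: (s,v,u), (v,u,t).

2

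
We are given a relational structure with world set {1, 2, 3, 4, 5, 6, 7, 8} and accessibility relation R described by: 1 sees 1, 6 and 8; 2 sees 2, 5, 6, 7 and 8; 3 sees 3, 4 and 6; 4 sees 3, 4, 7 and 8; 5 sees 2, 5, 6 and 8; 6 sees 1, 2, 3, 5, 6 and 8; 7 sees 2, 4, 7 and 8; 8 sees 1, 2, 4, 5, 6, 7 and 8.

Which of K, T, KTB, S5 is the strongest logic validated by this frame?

Reflexive (axiom T): yes — every world is R-related to itself.
Symmetric (axiom B): yes — every pair in R has its reverse in R.
Euclidean (axiom 5): no — 2 R 5 and 2 R 7, but not 5 R 7.
So F validates K, T, KTB; S5 would additionally require R to be Euclidean. The strongest is KTB.

KTB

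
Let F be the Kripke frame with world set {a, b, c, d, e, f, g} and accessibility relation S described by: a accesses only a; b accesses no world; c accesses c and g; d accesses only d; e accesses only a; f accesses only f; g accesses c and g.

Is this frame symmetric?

No

Symmetric: no — e S a but not a S e.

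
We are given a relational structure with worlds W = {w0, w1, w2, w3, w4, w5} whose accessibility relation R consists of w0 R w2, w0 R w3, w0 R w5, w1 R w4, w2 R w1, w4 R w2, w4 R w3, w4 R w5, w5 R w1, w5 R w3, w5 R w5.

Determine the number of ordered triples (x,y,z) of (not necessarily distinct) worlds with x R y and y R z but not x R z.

9

Enumerating: (w0,w2,w1), (w0,w5,w1), (w1,w4,w2), (w1,w4,w3), (w1,w4,w5), (w2,w1,w4), (w4,w2,w1), (w4,w5,w1), (w5,w1,w4).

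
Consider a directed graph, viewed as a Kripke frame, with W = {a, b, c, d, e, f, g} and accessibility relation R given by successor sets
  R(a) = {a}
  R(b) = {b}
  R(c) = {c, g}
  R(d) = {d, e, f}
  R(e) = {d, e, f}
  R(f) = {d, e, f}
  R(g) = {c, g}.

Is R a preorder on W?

Yes

Reflexive: yes — every world is R-related to itself.
Transitive: yes — every two-step R-path is closed by a direct edge.
So R is a preorder.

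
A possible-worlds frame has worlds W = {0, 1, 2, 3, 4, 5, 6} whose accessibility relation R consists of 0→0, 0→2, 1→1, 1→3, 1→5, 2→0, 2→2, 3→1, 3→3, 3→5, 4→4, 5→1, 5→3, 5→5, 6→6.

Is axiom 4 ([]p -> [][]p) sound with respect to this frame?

By correspondence theory, 4 is valid on a frame iff R is transitive.
Transitive: yes — every two-step R-path is closed by a direct edge.

Yes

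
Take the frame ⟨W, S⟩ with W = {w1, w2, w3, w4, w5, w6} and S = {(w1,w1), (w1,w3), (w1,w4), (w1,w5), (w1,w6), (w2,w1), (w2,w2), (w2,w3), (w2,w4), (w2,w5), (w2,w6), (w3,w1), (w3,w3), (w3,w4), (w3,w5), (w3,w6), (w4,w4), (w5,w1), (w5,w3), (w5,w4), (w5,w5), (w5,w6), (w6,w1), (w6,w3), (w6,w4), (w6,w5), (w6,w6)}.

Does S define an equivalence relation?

Reflexive: yes — every world is S-related to itself.
Symmetric: no — w1 S w4 but not w4 S w1.
Transitive: yes — every two-step S-path is closed by a direct edge.
So S is not an equivalence relation.

No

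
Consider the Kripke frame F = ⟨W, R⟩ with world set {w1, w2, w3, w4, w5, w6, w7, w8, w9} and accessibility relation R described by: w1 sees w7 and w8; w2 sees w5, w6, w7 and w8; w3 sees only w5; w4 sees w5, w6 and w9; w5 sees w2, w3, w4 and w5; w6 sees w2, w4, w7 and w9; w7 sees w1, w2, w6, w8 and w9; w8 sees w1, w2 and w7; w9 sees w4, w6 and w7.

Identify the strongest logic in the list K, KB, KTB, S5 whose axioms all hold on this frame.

KB

Symmetric (axiom B): yes — every pair in R has its reverse in R.
Reflexive (axiom T): no — w1 is not related to itself.
Euclidean (axiom 5): no — w2 R w5 and w2 R w6, but not w5 R w6.
So F validates K, KB; KTB would additionally require R to be reflexive. The strongest is KB.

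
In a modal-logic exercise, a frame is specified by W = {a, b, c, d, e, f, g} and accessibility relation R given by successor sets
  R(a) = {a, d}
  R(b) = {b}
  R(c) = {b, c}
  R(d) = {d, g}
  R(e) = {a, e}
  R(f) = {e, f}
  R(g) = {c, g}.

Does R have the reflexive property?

Reflexive: yes — every world is R-related to itself.

Yes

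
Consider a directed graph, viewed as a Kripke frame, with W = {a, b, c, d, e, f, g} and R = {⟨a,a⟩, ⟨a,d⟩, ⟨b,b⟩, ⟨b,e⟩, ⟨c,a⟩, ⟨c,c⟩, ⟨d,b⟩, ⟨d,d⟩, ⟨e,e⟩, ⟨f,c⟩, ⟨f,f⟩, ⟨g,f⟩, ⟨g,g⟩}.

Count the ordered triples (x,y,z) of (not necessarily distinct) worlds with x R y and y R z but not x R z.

5

Enumerating: (a,d,b), (c,a,d), (d,b,e), (f,c,a), (g,f,c).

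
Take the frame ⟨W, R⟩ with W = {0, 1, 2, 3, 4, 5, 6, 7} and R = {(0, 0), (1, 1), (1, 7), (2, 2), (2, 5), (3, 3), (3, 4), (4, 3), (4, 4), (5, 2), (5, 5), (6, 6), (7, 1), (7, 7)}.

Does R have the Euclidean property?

Yes

Euclidean: yes — any two successors of a common world are R-related.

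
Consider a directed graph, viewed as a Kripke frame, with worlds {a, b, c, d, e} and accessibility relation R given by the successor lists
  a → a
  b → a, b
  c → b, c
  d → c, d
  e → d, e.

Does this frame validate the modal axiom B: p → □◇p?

The schema B characterises exactly the symmetric frames.
Symmetric: no — b R a but not a R b.

No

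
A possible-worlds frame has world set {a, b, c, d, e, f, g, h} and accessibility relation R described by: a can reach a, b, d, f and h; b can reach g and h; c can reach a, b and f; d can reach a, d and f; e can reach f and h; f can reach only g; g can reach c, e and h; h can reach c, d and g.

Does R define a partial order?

No

Reflexive: no — b is not related to itself.
Transitive: no — a R b and b R g, but not a R g.
Antisymmetric: no — a R d and d R a with a ≠ d.
So R is not a partial order.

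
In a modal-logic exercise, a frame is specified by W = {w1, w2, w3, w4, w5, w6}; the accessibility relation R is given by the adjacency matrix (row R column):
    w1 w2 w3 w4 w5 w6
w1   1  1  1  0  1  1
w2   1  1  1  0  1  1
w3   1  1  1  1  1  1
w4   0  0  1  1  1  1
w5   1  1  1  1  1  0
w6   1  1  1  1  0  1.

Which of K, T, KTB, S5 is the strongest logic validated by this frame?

KTB

Reflexive (axiom T): yes — every world is R-related to itself.
Symmetric (axiom B): yes — every pair in R has its reverse in R.
Euclidean (axiom 5): no — w1 R w5 and w1 R w6, but not w5 R w6.
So F validates K, T, KTB; S5 would additionally require R to be Euclidean. The strongest is KTB.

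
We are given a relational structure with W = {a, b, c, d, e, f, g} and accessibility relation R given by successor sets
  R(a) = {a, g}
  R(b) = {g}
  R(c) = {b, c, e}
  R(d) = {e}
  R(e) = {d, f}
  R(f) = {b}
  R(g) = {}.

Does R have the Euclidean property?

No

Euclidean: no — c R b and c R e, but not b R e.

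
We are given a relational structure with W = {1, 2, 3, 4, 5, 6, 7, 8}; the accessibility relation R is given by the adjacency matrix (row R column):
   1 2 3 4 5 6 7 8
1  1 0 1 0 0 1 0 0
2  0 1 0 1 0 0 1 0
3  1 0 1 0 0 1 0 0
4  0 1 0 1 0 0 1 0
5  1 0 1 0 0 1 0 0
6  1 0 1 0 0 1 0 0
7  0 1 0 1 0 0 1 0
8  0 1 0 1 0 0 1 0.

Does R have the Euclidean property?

Euclidean: yes — any two successors of a common world are R-related.

Yes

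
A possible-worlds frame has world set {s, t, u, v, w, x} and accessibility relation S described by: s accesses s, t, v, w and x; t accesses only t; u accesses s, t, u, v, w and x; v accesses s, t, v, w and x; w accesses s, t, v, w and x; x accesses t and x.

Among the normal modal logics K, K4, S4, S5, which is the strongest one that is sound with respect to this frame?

Transitive (axiom 4): yes — every two-step S-path is closed by a direct edge.
Reflexive (axiom T): yes — every world is S-related to itself.
Euclidean (axiom 5): no — s S t and s S v, but not t S v.
So F validates K, K4, S4; S5 would additionally require S to be Euclidean. The strongest is S4.

S4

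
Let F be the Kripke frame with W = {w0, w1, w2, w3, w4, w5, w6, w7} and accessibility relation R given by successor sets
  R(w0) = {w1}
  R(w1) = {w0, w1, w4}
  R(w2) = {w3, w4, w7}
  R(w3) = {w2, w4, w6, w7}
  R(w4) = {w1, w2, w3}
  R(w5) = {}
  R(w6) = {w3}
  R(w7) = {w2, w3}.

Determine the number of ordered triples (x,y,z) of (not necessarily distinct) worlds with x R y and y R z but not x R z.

Enumerating: (w0,w1,w0), (w0,w1,w4), (w1,w4,w2), (w1,w4,w3), (w2,w3,w2), (w2,w3,w6), (w2,w4,w1), (w2,w4,w2), (w2,w7,w2), (w3,w2,w3), (w3,w4,w1), (w3,w4,w3), … and 18 more.
Total: 30.

30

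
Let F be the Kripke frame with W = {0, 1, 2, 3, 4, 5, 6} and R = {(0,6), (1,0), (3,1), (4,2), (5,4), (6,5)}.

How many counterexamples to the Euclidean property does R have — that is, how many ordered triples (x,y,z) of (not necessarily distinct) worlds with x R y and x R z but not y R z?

Enumerating: (0,6,6), (1,0,0), (3,1,1), (4,2,2), (5,4,4), (6,5,5).

6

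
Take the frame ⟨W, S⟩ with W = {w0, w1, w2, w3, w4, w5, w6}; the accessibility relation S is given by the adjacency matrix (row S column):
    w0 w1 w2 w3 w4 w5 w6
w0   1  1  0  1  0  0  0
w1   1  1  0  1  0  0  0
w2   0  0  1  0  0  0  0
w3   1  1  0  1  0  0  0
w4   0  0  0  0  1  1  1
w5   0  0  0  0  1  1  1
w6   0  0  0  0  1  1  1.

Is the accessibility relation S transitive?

Transitive: yes — every two-step S-path is closed by a direct edge.

Yes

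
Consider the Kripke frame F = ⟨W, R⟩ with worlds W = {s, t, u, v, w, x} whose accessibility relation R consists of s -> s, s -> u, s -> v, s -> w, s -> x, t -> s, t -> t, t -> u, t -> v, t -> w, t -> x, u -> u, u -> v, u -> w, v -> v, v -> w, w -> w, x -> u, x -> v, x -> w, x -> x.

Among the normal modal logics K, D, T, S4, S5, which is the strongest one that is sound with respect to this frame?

Serial (axiom D): yes — every world has a successor (e.g. s R s).
Reflexive (axiom T): yes — every world is R-related to itself.
Transitive (axiom 4): yes — every two-step R-path is closed by a direct edge.
Euclidean (axiom 5): no — s R u and s R x, but not u R x.
So F validates K, D, T, S4; S5 would additionally require R to be Euclidean. The strongest is S4.

S4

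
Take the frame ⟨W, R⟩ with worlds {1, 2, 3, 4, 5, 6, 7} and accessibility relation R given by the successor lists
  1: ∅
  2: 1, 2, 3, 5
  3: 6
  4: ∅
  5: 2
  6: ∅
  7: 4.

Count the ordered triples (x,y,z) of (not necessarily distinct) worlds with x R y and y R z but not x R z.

Enumerating: (2,3,6), (5,2,1), (5,2,3), (5,2,5).

4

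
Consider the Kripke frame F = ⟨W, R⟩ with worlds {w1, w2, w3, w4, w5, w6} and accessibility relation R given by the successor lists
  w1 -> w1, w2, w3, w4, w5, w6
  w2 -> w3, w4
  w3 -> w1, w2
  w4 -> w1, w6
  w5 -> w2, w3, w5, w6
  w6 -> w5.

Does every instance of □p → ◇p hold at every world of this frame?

Yes

Axiom D corresponds to the accessibility relation being serial.
Serial: yes — every world has a successor (e.g. w1 R w1).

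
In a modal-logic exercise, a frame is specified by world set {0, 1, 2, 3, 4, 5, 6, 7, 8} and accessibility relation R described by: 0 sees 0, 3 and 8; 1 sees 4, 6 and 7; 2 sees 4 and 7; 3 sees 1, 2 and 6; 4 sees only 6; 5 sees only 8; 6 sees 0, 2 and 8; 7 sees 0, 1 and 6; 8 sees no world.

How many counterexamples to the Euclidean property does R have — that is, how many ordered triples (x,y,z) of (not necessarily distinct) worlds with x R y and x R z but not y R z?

Enumerating: (0,3,0), (0,3,3), (0,3,8), (0,8,0), (0,8,3), (0,8,8), (1,4,4), (1,4,7), (1,6,4), (1,6,6), (1,6,7), (1,7,4), … and 27 more.
Total: 39.

39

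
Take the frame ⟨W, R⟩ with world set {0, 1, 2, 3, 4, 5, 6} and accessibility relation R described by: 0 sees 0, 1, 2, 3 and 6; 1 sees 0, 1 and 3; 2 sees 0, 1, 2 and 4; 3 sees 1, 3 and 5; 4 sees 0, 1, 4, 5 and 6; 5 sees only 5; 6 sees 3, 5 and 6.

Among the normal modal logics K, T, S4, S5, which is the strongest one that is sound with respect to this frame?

T

Reflexive (axiom T): yes — every world is R-related to itself.
Transitive (axiom 4): no — 0 R 2 and 2 R 4, but not 0 R 4.
Euclidean (axiom 5): no — 0 R 1 and 0 R 2, but not 1 R 2.
So F validates K, T; S4 would additionally require R to be transitive. The strongest is T.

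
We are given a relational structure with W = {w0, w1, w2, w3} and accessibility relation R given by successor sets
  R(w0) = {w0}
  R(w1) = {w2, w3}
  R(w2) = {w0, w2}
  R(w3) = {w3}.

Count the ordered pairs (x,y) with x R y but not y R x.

3

Enumerating: (w1,w2), (w1,w3), (w2,w0).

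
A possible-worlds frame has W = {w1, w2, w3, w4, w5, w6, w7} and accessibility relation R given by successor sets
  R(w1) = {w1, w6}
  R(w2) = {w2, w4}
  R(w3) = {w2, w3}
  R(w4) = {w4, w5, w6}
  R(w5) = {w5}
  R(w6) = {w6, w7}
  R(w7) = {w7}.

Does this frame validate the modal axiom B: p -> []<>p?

Axiom B corresponds to the accessibility relation being symmetric.
Symmetric: no — w1 R w6 but not w6 R w1.

No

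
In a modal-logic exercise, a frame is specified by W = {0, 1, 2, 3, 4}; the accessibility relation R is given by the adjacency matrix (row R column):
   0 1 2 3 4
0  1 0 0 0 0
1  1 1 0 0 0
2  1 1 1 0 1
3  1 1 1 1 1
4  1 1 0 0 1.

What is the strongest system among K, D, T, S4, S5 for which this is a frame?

Serial (axiom D): yes — every world has a successor (e.g. 0 R 0).
Reflexive (axiom T): yes — every world is R-related to itself.
Transitive (axiom 4): yes — every two-step R-path is closed by a direct edge.
Euclidean (axiom 5): no — 2 R 0 and 2 R 1, but not 0 R 1.
So F validates K, D, T, S4; S5 would additionally require R to be Euclidean. The strongest is S4.

S4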